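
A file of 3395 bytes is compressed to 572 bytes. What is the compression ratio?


Ratio = original / compressed = 3395 / 572 = 5.9353

5.9353


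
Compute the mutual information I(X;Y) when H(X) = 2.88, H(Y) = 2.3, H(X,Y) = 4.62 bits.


I(X;Y) = H(X) + H(Y) - H(X,Y) = 2.88 + 2.3 - 4.62 = 0.56

0.56 bits


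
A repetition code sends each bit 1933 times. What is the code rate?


Rate = k/n = 1/1933

1/1933


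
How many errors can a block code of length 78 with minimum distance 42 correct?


Correction capability = floor((d-1)/2) = floor((42-1)/2) = 20

20 errors


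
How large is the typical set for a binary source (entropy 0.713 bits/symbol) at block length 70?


log2|A_typical| = nH = 70 * 0.713 = 49.91, so |A_typical| ~ 2^49.91 = 1.058e+15

1.058e+15


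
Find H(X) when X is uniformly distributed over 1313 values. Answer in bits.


H = log2(n) = log2(1313) = 10.3587

10.3587 bits


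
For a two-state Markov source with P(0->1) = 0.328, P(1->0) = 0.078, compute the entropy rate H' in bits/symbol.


Stationary distribution: pi_0 = p10/(p01+p10) = 0.1921, pi_1 = 0.8079. Entropy rate H' = pi_0*H(p01) + pi_1*H(p10) = 0.1921*0.9129 + 0.8079*0.3951 = 0.4946

0.4946 bits/symbol


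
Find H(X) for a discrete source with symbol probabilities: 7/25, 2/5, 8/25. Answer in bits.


H = -sum(p_i * log2(p_i)). Terms: -(7/25)*log2(7/25) = 0.514220; -(2/5)*log2(2/5) = 0.528771; -(8/25)*log2(8/25) = 0.526034. H = 0.514220 + 0.528771 + 0.526034 = 1.569

1.569 bits


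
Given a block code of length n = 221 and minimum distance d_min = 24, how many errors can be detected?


Detection capability = d_min - 1 = 24 - 1 = 23

23 errors


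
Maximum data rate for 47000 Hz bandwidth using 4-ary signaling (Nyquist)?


Rate = 2 * B * log2(M) = 2 * 47000 * 2.0 = 188000.0

188000.0 bps


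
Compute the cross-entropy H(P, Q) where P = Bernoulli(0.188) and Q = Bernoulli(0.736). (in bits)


H(P,Q) = -p*log2(q) - (1-p)*log2(1-q). -0.188*log2(0.736) = 0.083138; -0.812*log2(0.264) = 1.560169. H(P,Q) = 0.083138 + 1.560169 = 1.6433

1.6433 bits


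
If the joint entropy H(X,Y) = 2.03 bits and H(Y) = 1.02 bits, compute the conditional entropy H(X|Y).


H(X|Y) = H(X,Y) - H(Y) = 2.03 - 1.02 = 1.01

1.01 bits


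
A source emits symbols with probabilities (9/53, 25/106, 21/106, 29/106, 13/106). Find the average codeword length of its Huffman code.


Huffman construction (repeatedly merge the two least-probable nodes; each merge adds 1 bit to every symbol beneath it): 13/106 + 9/53 = 31/106; 21/106 + 25/106 = 23/53; 29/106 + 31/106 = 30/53; 23/53 + 30/53 = 1. Resulting codeword lengths (in the order the probabilities were given): (3, 2, 2, 2, 3). L_avg = sum(p_i * l_i) = 9/53*3 + 25/106*2 + 21/106*2 + 29/106*2 + 13/106*3 = 243/106 = 2.2925

2.2925 bits


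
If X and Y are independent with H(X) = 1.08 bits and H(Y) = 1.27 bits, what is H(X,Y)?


For independent variables, H(X,Y) = H(X) + H(Y) = 1.08 + 1.27 = 2.35

2.35 bits


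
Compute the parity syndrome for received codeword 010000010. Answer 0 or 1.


Syndrome = XOR of all bits = 0 XOR 1 XOR 0 XOR 0 XOR 0 XOR 0 XOR 0 XOR 1 XOR 0 = 0

0


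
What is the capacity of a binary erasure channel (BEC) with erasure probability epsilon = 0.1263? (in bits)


C = 1 - epsilon = 1 - 0.1263 = 0.8737

0.8737 bits


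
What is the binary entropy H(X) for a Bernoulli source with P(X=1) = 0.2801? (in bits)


H = -p*log2(p) - (1-p)*log2(1-p). -0.2801*log2(0.2801) = 0.514260; -0.7199*log2(0.7199) = 0.341327. H = 0.514260 + 0.341327 = 0.8556

0.8556 bits


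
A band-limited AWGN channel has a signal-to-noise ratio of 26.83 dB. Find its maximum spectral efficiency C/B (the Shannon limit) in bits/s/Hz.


SNR_linear = 10^(26.83/10) = 481.9478; C/B = log2(1 + SNR_linear) = log2(1 + 481.9478) = 8.9157

8.9157 bits/s/Hz


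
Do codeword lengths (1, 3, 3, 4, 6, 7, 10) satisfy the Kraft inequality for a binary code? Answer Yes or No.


Kraft sum = sum(2^(-l_i)) = 0.8369, need <= 1. Result: satisfied (a binary prefix-free code with these lengths exists)

Yes


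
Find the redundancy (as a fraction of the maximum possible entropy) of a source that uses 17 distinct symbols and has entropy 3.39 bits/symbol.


H_max = log2(K) = log2(17) = 4.0875 bits/symbol. Redundancy = 1 - H/H_max = 1 - 3.39/4.0875 = 1 - 0.8294 = 0.1706

0.1706


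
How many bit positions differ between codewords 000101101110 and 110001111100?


Count differing positions: ^ ^ . ^ . . . ^ . . ^ . = 5 differences

5


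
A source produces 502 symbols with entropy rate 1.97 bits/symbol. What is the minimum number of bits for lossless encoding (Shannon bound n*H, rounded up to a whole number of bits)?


Minimum bits >= n * H = 502 * 1.97 = 988.94, rounded up to a whole number of bits = 989

989 bits


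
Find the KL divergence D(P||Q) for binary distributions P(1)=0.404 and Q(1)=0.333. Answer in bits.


KL = p*log2(p/q) + (1-p)*log2((1-p)/(1-q)) = 0.404*log2(0.404/0.333) + 0.596*log2(0.596/0.667) = 0.0159

0.0159 bits


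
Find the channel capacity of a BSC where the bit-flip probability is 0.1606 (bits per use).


H(p) = -p*log2(p) - (1-p)*log2(1-p) = -0.1606*log2(0.1606) - 0.8394*log2(0.8394) = 0.423736 + 0.212007 = 0.6357. C = 1 - H(p) = 1 - 0.6357 = 0.3643

0.3643 bits


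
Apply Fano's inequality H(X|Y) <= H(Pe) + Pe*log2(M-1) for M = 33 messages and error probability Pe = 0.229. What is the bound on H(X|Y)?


H(Pe) = -Pe*log2(Pe) - (1-Pe)*log2(1-Pe) = -0.229*log2(0.229) - 0.771*log2(0.771) = 0.486987 + 0.289277 = 0.7763. Pe*log2(M-1) = 0.229*log2(32) = 1.145000. Bound = H(Pe) + Pe*log2(M-1) = 0.486987 + 0.289277 + 1.145000 = 1.9213

1.9213 bits


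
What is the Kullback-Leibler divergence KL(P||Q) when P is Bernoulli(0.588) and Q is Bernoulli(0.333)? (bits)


KL = p*log2(p/q) + (1-p)*log2((1-p)/(1-q)) = 0.588*log2(0.588/0.333) + 0.412*log2(0.412/0.667) = 0.196

0.196 bits


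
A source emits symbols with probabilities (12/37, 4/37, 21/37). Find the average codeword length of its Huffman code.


Huffman construction (repeatedly merge the two least-probable nodes; each merge adds 1 bit to every symbol beneath it): 4/37 + 12/37 = 16/37; 16/37 + 21/37 = 1. Resulting codeword lengths (in the order the probabilities were given): (2, 2, 1). L_avg = sum(p_i * l_i) = 12/37*2 + 4/37*2 + 21/37*1 = 53/37 = 1.4324

1.4324 bits


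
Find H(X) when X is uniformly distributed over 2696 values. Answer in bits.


H = log2(n) = log2(2696) = 11.3966

11.3966 bits


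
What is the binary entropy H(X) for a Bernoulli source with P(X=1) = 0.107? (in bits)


H = -p*log2(p) - (1-p)*log2(1-p). -0.107*log2(0.107) = 0.345002; -0.893*log2(0.893) = 0.145798. H = 0.345002 + 0.145798 = 0.4908

0.4908 bits


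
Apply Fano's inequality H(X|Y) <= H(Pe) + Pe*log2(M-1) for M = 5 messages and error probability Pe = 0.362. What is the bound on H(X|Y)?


H(Pe) = -Pe*log2(Pe) - (1-Pe)*log2(1-Pe) = -0.362*log2(0.362) - 0.638*log2(0.638) = 0.530670 + 0.413661 = 0.9443. Pe*log2(M-1) = 0.362*log2(4) = 0.724000. Bound = H(Pe) + Pe*log2(M-1) = 0.530670 + 0.413661 + 0.724000 = 1.6683

1.6683 bits


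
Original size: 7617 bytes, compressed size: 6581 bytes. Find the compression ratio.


Ratio = original / compressed = 7617 / 6581 = 1.1574

1.1574


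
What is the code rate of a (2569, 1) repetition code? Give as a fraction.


Rate = k/n = 1/2569

1/2569


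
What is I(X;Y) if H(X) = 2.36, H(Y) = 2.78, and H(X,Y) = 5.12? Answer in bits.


I(X;Y) = H(X) + H(Y) - H(X,Y) = 2.36 + 2.78 - 5.12 = 0.02

0.02 bits


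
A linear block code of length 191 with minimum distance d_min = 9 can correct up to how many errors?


Correction capability = floor((d-1)/2) = floor((9-1)/2) = 4

4 errors


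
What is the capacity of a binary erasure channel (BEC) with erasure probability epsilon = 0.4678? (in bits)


C = 1 - epsilon = 1 - 0.4678 = 0.5322

0.5322 bits


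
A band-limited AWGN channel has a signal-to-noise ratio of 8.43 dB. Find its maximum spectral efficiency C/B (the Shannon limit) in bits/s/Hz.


SNR_linear = 10^(8.43/10) = 6.9663; C/B = log2(1 + SNR_linear) = log2(1 + 6.9663) = 2.9939

2.9939 bits/s/Hz


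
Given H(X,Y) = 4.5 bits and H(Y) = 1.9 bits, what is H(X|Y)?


H(X|Y) = H(X,Y) - H(Y) = 4.5 - 1.9 = 2.6

2.6 bits


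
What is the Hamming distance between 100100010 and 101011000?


Count differing positions: . . ^ ^ ^ ^ . ^ . = 5 differences

5


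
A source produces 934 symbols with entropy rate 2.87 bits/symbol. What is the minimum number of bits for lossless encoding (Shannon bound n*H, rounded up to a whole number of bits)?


Minimum bits >= n * H = 934 * 2.87 = 2680.58, rounded up to a whole number of bits = 2681

2681 bits


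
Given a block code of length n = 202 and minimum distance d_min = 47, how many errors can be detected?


Detection capability = d_min - 1 = 47 - 1 = 46

46 errors


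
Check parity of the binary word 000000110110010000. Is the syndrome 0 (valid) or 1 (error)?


Syndrome = XOR of all bits = 0 XOR 0 XOR 0 XOR 0 XOR 0 XOR 0 XOR 1 XOR 1 XOR 0 XOR 1 XOR 1 XOR 0 XOR 0 XOR 1 XOR 0 XOR 0 XOR 0 XOR 0 = 1

1


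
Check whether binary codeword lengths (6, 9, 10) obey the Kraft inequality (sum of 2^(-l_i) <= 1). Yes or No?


Kraft sum = sum(2^(-l_i)) = 0.0186, need <= 1. Result: satisfied (a binary prefix-free code with these lengths exists)

Yes


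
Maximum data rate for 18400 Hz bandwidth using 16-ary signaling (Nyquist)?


Rate = 2 * B * log2(M) = 2 * 18400 * 4.0 = 147200.0

147200.0 bps


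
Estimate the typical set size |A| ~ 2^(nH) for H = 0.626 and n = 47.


log2|A_typical| = nH = 47 * 0.626 = 29.422, so |A_typical| ~ 2^29.422 = 7.193e+08

7.193e+08


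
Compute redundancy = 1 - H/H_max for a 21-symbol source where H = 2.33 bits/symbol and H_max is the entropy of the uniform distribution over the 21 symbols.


H_max = log2(K) = log2(21) = 4.3923 bits/symbol. Redundancy = 1 - H/H_max = 1 - 2.33/4.3923 = 1 - 0.5305 = 0.4695

0.4695


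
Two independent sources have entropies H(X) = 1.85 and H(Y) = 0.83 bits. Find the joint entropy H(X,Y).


For independent variables, H(X,Y) = H(X) + H(Y) = 1.85 + 0.83 = 2.68

2.68 bits


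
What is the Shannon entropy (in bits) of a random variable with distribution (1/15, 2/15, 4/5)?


H = -sum(p_i * log2(p_i)). Terms: -(1/15)*log2(1/15) = 0.260459; -(2/15)*log2(2/15) = 0.387585; -(4/5)*log2(4/5) = 0.257542. H = 0.260459 + 0.387585 + 0.257542 = 0.9056

0.9056 bits


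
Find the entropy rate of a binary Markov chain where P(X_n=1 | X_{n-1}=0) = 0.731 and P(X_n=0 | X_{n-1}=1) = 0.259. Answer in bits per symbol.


Stationary distribution: pi_0 = p10/(p01+p10) = 0.2616, pi_1 = 0.7384. Entropy rate H' = pi_0*H(p01) + pi_1*H(p10) = 0.2616*0.84 + 0.7384*0.8252 = 0.8291

0.8291 bits/symbol


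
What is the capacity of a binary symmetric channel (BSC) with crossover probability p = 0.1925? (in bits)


H(p) = -p*log2(p) - (1-p)*log2(1-p) = -0.1925*log2(0.1925) - 0.8075*log2(0.8075) = 0.457586 + 0.249086 = 0.7067. C = 1 - H(p) = 1 - 0.7067 = 0.2933

0.2933 bits


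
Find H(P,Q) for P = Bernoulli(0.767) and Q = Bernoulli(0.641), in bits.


H(P,Q) = -p*log2(q) - (1-p)*log2(1-q). -0.767*log2(0.641) = 0.492110; -0.233*log2(0.359) = 0.344361. H(P,Q) = 0.492110 + 0.344361 = 0.8365

0.8365 bits


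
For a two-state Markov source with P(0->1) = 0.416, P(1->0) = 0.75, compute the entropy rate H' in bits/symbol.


Stationary distribution: pi_0 = p10/(p01+p10) = 0.6432, pi_1 = 0.3568. Entropy rate H' = pi_0*H(p01) + pi_1*H(p10) = 0.6432*0.9795 + 0.3568*0.8113 = 0.9195

0.9195 bits/symbol


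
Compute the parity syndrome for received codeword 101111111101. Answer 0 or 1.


Syndrome = XOR of all bits = 1 XOR 0 XOR 1 XOR 1 XOR 1 XOR 1 XOR 1 XOR 1 XOR 1 XOR 1 XOR 0 XOR 1 = 0

0


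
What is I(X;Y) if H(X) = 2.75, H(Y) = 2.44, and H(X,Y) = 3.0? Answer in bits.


I(X;Y) = H(X) + H(Y) - H(X,Y) = 2.75 + 2.44 - 3.0 = 2.19

2.19 bits


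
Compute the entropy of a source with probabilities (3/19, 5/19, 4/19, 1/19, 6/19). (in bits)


H = -sum(p_i * log2(p_i)). Terms: -(3/19)*log2(3/19) = 0.420468; -(5/19)*log2(5/19) = 0.506842; -(4/19)*log2(4/19) = 0.473248; -(1/19)*log2(1/19) = 0.223575; -(6/19)*log2(6/19) = 0.525147. H = 0.420468 + 0.506842 + 0.473248 + 0.223575 + 0.525147 = 2.1493

2.1493 bits


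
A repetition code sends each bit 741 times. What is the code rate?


Rate = k/n = 1/741

1/741


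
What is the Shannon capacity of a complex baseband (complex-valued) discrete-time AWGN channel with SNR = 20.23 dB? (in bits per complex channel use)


SNR_linear = 10^(20.23/10) = 105.4387; C = log2(1 + SNR_linear) = log2(1 + 105.4387) = 6.7339

6.7339 bits/channel use


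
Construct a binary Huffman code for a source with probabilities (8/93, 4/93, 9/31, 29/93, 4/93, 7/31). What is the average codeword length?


Huffman construction (repeatedly merge the two least-probable nodes; each merge adds 1 bit to every symbol beneath it): 4/93 + 4/93 = 8/93; 8/93 + 8/93 = 16/93; 16/93 + 7/31 = 37/93; 9/31 + 29/93 = 56/93; 37/93 + 56/93 = 1. Resulting codeword lengths (in the order the probabilities were given): (3, 4, 2, 2, 4, 2). L_avg = sum(p_i * l_i) = 8/93*3 + 4/93*4 + 9/31*2 + 29/93*2 + 4/93*4 + 7/31*2 = 70/31 = 2.2581

2.2581 bits


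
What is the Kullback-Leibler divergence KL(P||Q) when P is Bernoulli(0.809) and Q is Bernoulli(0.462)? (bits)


KL = p*log2(p/q) + (1-p)*log2((1-p)/(1-q)) = 0.809*log2(0.809/0.462) + 0.191*log2(0.191/0.538) = 0.3685

0.3685 bits


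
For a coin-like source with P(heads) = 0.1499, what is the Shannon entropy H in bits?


H = -p*log2(p) - (1-p)*log2(1-p). -0.1499*log2(0.1499) = 0.410415; -0.8501*log2(0.8501) = 0.199175. H = 0.410415 + 0.199175 = 0.6096

0.6096 bits


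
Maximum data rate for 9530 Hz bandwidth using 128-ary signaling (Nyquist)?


Rate = 2 * B * log2(M) = 2 * 9530 * 7.0 = 133420.0

133420.0 bps


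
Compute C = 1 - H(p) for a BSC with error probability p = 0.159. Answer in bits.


H(p) = -p*log2(p) - (1-p)*log2(1-p) = -0.159*log2(0.159) - 0.841*log2(0.841) = 0.421811 + 0.210101 = 0.6319. C = 1 - H(p) = 1 - 0.6319 = 0.3681

0.3681 bits


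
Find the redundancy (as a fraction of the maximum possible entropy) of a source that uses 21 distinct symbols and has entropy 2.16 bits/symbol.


H_max = log2(K) = log2(21) = 4.3923 bits/symbol. Redundancy = 1 - H/H_max = 1 - 2.16/4.3923 = 1 - 0.4918 = 0.5082

0.5082


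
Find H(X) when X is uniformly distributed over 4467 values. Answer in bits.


H = log2(n) = log2(4467) = 12.1251

12.1251 bits


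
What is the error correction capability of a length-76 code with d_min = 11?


Correction capability = floor((d-1)/2) = floor((11-1)/2) = 5

5 errors


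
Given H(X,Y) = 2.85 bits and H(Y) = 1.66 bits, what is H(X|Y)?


H(X|Y) = H(X,Y) - H(Y) = 2.85 - 1.66 = 1.19

1.19 bits


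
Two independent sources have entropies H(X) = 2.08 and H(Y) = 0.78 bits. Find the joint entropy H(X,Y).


For independent variables, H(X,Y) = H(X) + H(Y) = 2.08 + 0.78 = 2.86

2.86 bits


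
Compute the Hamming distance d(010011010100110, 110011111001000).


Count differing positions: ^ . . . . . ^ . ^ ^ . ^ ^ ^ . = 7 differences

7


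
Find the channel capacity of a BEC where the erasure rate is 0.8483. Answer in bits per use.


C = 1 - epsilon = 1 - 0.8483 = 0.1517

0.1517 bits


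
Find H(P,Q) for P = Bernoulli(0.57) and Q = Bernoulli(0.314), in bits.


H(P,Q) = -p*log2(q) - (1-p)*log2(1-q). -0.57*log2(0.314) = 0.952563; -0.43*log2(0.686) = 0.233799. H(P,Q) = 0.952563 + 0.233799 = 1.1864

1.1864 bits


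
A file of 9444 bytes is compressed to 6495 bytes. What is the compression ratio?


Ratio = original / compressed = 9444 / 6495 = 1.454

1.454


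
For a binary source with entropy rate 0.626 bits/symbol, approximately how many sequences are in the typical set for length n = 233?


log2|A_typical| = nH = 233 * 0.626 = 145.858, so |A_typical| ~ 2^145.858 = 8.084e+43

8.084e+43


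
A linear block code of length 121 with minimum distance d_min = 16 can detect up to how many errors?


Detection capability = d_min - 1 = 16 - 1 = 15

15 errors


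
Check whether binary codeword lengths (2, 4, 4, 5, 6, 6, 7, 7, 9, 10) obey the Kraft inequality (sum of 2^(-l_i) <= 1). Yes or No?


Kraft sum = sum(2^(-l_i)) = 0.4561, need <= 1. Result: satisfied (a binary prefix-free code with these lengths exists)

Yes


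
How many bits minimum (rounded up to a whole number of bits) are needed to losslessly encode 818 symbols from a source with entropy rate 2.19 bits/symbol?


Minimum bits >= n * H = 818 * 2.19 = 1791.42, rounded up to a whole number of bits = 1792

1792 bits


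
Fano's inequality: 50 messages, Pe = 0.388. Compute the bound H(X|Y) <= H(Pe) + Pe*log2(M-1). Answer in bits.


H(Pe) = -Pe*log2(Pe) - (1-Pe)*log2(1-Pe) = -0.388*log2(0.388) - 0.612*log2(0.612) = 0.529958 + 0.433539 = 0.9635. Pe*log2(M-1) = 0.388*log2(49) = 2.178507. Bound = H(Pe) + Pe*log2(M-1) = 0.529958 + 0.433539 + 2.178507 = 3.142

3.142 bits


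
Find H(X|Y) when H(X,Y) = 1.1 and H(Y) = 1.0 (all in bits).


H(X|Y) = H(X,Y) - H(Y) = 1.1 - 1.0 = 0.1

0.1 bits


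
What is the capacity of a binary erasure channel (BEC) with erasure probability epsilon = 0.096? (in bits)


C = 1 - epsilon = 1 - 0.096 = 0.904

0.904 bits


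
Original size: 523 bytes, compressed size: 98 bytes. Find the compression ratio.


Ratio = original / compressed = 523 / 98 = 5.3367

5.3367


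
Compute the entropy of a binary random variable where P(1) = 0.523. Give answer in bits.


H = -p*log2(p) - (1-p)*log2(1-p). -0.523*log2(0.523) = 0.489066; -0.477*log2(0.477) = 0.509407. H = 0.489066 + 0.509407 = 0.9985

0.9985 bits


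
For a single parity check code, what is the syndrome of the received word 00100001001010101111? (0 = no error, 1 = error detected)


Syndrome = XOR of all bits = 0 XOR 0 XOR 1 XOR 0 XOR 0 XOR 0 XOR 0 XOR 1 XOR 0 XOR 0 XOR 1 XOR 0 XOR 1 XOR 0 XOR 1 XOR 0 XOR 1 XOR 1 XOR 1 XOR 1 = 1

1


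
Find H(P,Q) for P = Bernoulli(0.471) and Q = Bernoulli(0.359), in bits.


H(P,Q) = -p*log2(q) - (1-p)*log2(1-q). -0.471*log2(0.359) = 0.696112; -0.529*log2(0.641) = 0.339408. H(P,Q) = 0.696112 + 0.339408 = 1.0355

1.0355 bits


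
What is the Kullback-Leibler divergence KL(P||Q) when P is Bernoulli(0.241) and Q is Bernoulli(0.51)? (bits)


KL = p*log2(p/q) + (1-p)*log2((1-p)/(1-q)) = 0.241*log2(0.241/0.51) + 0.759*log2(0.759/0.49) = 0.2185

0.2185 bits


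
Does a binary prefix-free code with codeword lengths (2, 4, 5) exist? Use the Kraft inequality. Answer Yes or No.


Kraft sum = sum(2^(-l_i)) = 0.3438, need <= 1. Result: satisfied (a binary prefix-free code with these lengths exists)

Yes


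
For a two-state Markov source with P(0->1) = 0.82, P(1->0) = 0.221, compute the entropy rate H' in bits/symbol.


Stationary distribution: pi_0 = p10/(p01+p10) = 0.2123, pi_1 = 0.7877. Entropy rate H' = pi_0*H(p01) + pi_1*H(p10) = 0.2123*0.6801 + 0.7877*0.762 = 0.7446

0.7446 bits/symbol


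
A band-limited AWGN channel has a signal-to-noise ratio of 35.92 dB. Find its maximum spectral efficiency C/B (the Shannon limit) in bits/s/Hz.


SNR_linear = 10^(35.92/10) = 3908.409; C/B = log2(1 + SNR_linear) = log2(1 + 3908.409) = 11.9327

11.9327 bits/s/Hz


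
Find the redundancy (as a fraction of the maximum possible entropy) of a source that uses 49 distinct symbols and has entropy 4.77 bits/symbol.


H_max = log2(K) = log2(49) = 5.6147 bits/symbol. Redundancy = 1 - H/H_max = 1 - 4.77/5.6147 = 1 - 0.8496 = 0.1504

0.1504


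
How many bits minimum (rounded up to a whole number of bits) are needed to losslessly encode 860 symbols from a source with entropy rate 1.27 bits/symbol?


Minimum bits >= n * H = 860 * 1.27 = 1092.2, rounded up to a whole number of bits = 1093

1093 bits


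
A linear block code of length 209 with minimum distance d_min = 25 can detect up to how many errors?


Detection capability = d_min - 1 = 25 - 1 = 24

24 errors


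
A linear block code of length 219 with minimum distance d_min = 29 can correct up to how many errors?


Correction capability = floor((d-1)/2) = floor((29-1)/2) = 14

14 errors


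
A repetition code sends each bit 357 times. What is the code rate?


Rate = k/n = 1/357

1/357


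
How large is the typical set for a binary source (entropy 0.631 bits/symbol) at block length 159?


log2|A_typical| = nH = 159 * 0.631 = 100.329, so |A_typical| ~ 2^100.329 = 1.592e+30

1.592e+30


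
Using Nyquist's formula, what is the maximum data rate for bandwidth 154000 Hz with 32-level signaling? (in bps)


Rate = 2 * B * log2(M) = 2 * 154000 * 5.0 = 1540000.0

1540000.0 bps


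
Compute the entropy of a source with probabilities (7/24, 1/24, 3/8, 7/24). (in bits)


H = -sum(p_i * log2(p_i)). Terms: -(7/24)*log2(7/24) = 0.518469; -(1/24)*log2(1/24) = 0.191040; -(3/8)*log2(3/8) = 0.530639; -(7/24)*log2(7/24) = 0.518469. H = 0.518469 + 0.191040 + 0.530639 + 0.518469 = 1.7586

1.7586 bits


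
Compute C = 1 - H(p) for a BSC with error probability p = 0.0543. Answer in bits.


H(p) = -p*log2(p) - (1-p)*log2(1-p) = -0.0543*log2(0.0543) - 0.9457*log2(0.9457) = 0.228218 + 0.076172 = 0.3044. C = 1 - H(p) = 1 - 0.3044 = 0.6956

0.6956 bits


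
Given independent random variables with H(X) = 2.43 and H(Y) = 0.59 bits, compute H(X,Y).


For independent variables, H(X,Y) = H(X) + H(Y) = 2.43 + 0.59 = 3.02

3.02 bits


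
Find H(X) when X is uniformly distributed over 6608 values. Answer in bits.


H = log2(n) = log2(6608) = 12.69

12.69 bits


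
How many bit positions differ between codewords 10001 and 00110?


Count differing positions: ^ . ^ ^ ^ = 4 differences

4


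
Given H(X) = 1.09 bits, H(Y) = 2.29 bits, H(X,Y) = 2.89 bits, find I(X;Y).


I(X;Y) = H(X) + H(Y) - H(X,Y) = 1.09 + 2.29 - 2.89 = 0.49

0.49 bits


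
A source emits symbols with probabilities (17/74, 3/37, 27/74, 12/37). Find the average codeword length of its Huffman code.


Huffman construction (repeatedly merge the two least-probable nodes; each merge adds 1 bit to every symbol beneath it): 3/37 + 17/74 = 23/74; 23/74 + 12/37 = 47/74; 27/74 + 47/74 = 1. Resulting codeword lengths (in the order the probabilities were given): (3, 3, 1, 2). L_avg = sum(p_i * l_i) = 17/74*3 + 3/37*3 + 27/74*1 + 12/37*2 = 72/37 = 1.9459

1.9459 bits


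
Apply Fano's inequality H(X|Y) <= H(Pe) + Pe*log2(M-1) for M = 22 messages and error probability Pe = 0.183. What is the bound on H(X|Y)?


H(Pe) = -Pe*log2(Pe) - (1-Pe)*log2(1-Pe) = -0.183*log2(0.183) - 0.817*log2(0.817) = 0.448365 + 0.238231 = 0.6866. Pe*log2(M-1) = 0.183*log2(21) = 0.803794. Bound = H(Pe) + Pe*log2(M-1) = 0.448365 + 0.238231 + 0.803794 = 1.4904

1.4904 bits


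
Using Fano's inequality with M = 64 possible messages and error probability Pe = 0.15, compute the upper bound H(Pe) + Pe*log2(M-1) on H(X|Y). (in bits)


H(Pe) = -Pe*log2(Pe) - (1-Pe)*log2(1-Pe) = -0.15*log2(0.15) - 0.85*log2(0.85) = 0.410545 + 0.199295 = 0.6098. Pe*log2(M-1) = 0.15*log2(63) = 0.896592. Bound = H(Pe) + Pe*log2(M-1) = 0.410545 + 0.199295 + 0.896592 = 1.5064

1.5064 bits


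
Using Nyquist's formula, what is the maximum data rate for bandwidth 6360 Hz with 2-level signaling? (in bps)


Rate = 2 * B * log2(M) = 2 * 6360 * 1.0 = 12720.0

12720.0 bps


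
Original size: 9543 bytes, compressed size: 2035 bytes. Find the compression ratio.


Ratio = original / compressed = 9543 / 2035 = 4.6894

4.6894


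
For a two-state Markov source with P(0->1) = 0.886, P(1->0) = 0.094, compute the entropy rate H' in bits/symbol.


Stationary distribution: pi_0 = p10/(p01+p10) = 0.0959, pi_1 = 0.9041. Entropy rate H' = pi_0*H(p01) + pi_1*H(p10) = 0.0959*0.5119 + 0.9041*0.4497 = 0.4556

0.4556 bits/symbol


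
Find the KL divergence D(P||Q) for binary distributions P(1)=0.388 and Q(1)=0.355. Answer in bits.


KL = p*log2(p/q) + (1-p)*log2((1-p)/(1-q)) = 0.388*log2(0.388/0.355) + 0.612*log2(0.612/0.645) = 0.0034

0.0034 bits


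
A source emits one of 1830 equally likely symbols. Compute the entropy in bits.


H = log2(n) = log2(1830) = 10.8376

10.8376 bits


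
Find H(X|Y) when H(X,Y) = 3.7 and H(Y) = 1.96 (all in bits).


H(X|Y) = H(X,Y) - H(Y) = 3.7 - 1.96 = 1.74

1.74 bits


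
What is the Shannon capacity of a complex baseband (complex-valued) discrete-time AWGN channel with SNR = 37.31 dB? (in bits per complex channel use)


SNR_linear = 10^(37.31/10) = 5382.6978; C = log2(1 + SNR_linear) = log2(1 + 5382.6978) = 12.3944

12.3944 bits/channel use


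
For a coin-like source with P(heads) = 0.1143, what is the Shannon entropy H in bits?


H = -p*log2(p) - (1-p)*log2(1-p). -0.1143*log2(0.1143) = 0.357656; -0.8857*log2(0.8857) = 0.155095. H = 0.357656 + 0.155095 = 0.5128

0.5128 bits


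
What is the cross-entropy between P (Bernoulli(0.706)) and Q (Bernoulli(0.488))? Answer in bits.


H(P,Q) = -p*log2(q) - (1-p)*log2(1-q). -0.706*log2(0.488) = 0.730743; -0.294*log2(0.512) = 0.283941. H(P,Q) = 0.730743 + 0.283941 = 1.0147

1.0147 bits


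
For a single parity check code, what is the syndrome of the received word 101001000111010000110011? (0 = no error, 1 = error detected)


Syndrome = XOR of all bits = 1 XOR 0 XOR 1 XOR 0 XOR 0 XOR 1 XOR 0 XOR 0 XOR 0 XOR 1 XOR 1 XOR 1 XOR 0 XOR 1 XOR 0 XOR 0 XOR 0 XOR 0 XOR 1 XOR 1 XOR 0 XOR 0 XOR 1 XOR 1 = 1

1


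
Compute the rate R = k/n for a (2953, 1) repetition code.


Rate = k/n = 1/2953

1/2953


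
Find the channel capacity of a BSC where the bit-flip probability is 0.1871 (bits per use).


H(p) = -p*log2(p) - (1-p)*log2(1-p) = -0.1871*log2(0.1871) - 0.8129*log2(0.8129) = 0.452430 + 0.242935 = 0.6954. C = 1 - H(p) = 1 - 0.6954 = 0.3046

0.3046 bits


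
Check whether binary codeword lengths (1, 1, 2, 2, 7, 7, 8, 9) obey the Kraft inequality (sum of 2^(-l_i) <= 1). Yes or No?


Kraft sum = sum(2^(-l_i)) = 1.5215, need <= 1. Result: violated (a binary prefix-free code with these lengths cannot exist)

No


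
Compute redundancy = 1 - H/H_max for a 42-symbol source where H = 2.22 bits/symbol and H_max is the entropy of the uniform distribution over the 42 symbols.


H_max = log2(K) = log2(42) = 5.3923 bits/symbol. Redundancy = 1 - H/H_max = 1 - 2.22/5.3923 = 1 - 0.4117 = 0.5883

0.5883


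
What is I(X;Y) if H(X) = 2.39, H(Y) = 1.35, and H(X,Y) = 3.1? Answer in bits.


I(X;Y) = H(X) + H(Y) - H(X,Y) = 2.39 + 1.35 - 3.1 = 0.64

0.64 bits


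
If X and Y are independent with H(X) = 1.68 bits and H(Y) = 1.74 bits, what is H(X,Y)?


For independent variables, H(X,Y) = H(X) + H(Y) = 1.68 + 1.74 = 3.42

3.42 bits


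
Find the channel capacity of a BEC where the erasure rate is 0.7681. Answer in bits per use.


C = 1 - epsilon = 1 - 0.7681 = 0.2319

0.2319 bits


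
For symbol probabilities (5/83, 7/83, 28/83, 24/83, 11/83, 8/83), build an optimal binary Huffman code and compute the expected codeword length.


Huffman construction (repeatedly merge the two least-probable nodes; each merge adds 1 bit to every symbol beneath it): 5/83 + 7/83 = 12/83; 8/83 + 11/83 = 19/83; 12/83 + 19/83 = 31/83; 24/83 + 28/83 = 52/83; 31/83 + 52/83 = 1. Resulting codeword lengths (in the order the probabilities were given): (3, 3, 2, 2, 3, 3). L_avg = sum(p_i * l_i) = 5/83*3 + 7/83*3 + 28/83*2 + 24/83*2 + 11/83*3 + 8/83*3 = 197/83 = 2.3735

2.3735 bits


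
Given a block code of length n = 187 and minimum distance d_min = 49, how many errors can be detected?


Detection capability = d_min - 1 = 49 - 1 = 48

48 errors


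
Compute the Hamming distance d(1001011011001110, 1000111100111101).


Count differing positions: . . . ^ ^ . . ^ ^ ^ ^ ^ . . ^ ^ = 9 differences

9


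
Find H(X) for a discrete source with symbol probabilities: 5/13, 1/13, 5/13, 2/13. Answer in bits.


H = -sum(p_i * log2(p_i)). Terms: -(5/13)*log2(5/13) = 0.530197; -(1/13)*log2(1/13) = 0.284649; -(5/13)*log2(5/13) = 0.530197; -(2/13)*log2(2/13) = 0.415452. H = 0.530197 + 0.284649 + 0.530197 + 0.415452 = 1.7605

1.7605 bits


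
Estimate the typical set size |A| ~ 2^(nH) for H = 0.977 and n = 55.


log2|A_typical| = nH = 55 * 0.977 = 53.735, so |A_typical| ~ 2^53.735 = 1.499e+16

1.499e+16


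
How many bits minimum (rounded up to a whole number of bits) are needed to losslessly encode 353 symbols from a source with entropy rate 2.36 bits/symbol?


Minimum bits >= n * H = 353 * 2.36 = 833.08, rounded up to a whole number of bits = 834

834 bits


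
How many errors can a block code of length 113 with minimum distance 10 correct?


Correction capability = floor((d-1)/2) = floor((10-1)/2) = 4

4 errors


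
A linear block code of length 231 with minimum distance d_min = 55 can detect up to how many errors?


Detection capability = d_min - 1 = 55 - 1 = 54

54 errors


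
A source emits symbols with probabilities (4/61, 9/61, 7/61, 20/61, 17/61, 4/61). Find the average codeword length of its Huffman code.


Huffman construction (repeatedly merge the two least-probable nodes; each merge adds 1 bit to every symbol beneath it): 4/61 + 4/61 = 8/61; 7/61 + 8/61 = 15/61; 9/61 + 15/61 = 24/61; 17/61 + 20/61 = 37/61; 24/61 + 37/61 = 1. Resulting codeword lengths (in the order the probabilities were given): (4, 2, 3, 2, 2, 4). L_avg = sum(p_i * l_i) = 4/61*4 + 9/61*2 + 7/61*3 + 20/61*2 + 17/61*2 + 4/61*4 = 145/61 = 2.377

2.377 bits


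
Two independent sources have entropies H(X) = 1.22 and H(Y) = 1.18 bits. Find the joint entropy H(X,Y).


For independent variables, H(X,Y) = H(X) + H(Y) = 1.22 + 1.18 = 2.4

2.4 bits


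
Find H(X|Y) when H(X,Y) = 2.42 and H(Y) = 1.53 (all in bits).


H(X|Y) = H(X,Y) - H(Y) = 2.42 - 1.53 = 0.89

0.89 bits


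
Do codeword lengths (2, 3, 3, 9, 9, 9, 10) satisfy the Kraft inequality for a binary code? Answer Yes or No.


Kraft sum = sum(2^(-l_i)) = 0.5068, need <= 1. Result: satisfied (a binary prefix-free code with these lengths exists)

Yes


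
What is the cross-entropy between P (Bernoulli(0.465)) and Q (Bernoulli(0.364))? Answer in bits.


H(P,Q) = -p*log2(q) - (1-p)*log2(1-q). -0.465*log2(0.364) = 0.677965; -0.535*log2(0.636) = 0.349302. H(P,Q) = 0.677965 + 0.349302 = 1.0273

1.0273 bits


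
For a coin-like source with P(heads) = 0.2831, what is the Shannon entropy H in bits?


H = -p*log2(p) - (1-p)*log2(1-p). -0.2831*log2(0.2831) = 0.515416; -0.7169*log2(0.7169) = 0.344224. H = 0.515416 + 0.344224 = 0.8596

0.8596 bits


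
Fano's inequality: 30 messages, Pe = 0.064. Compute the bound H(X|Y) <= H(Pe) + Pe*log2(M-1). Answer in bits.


H(Pe) = -Pe*log2(Pe) - (1-Pe)*log2(1-Pe) = -0.064*log2(0.064) - 0.936*log2(0.936) = 0.253810 + 0.089313 = 0.3431. Pe*log2(M-1) = 0.064*log2(29) = 0.310911. Bound = H(Pe) + Pe*log2(M-1) = 0.253810 + 0.089313 + 0.310911 = 0.654

0.654 bits


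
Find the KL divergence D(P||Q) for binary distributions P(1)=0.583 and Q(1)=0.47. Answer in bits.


KL = p*log2(p/q) + (1-p)*log2((1-p)/(1-q)) = 0.583*log2(0.583/0.47) + 0.417*log2(0.417/0.53) = 0.037

0.037 bits


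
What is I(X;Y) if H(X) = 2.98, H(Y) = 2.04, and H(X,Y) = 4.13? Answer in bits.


I(X;Y) = H(X) + H(Y) - H(X,Y) = 2.98 + 2.04 - 4.13 = 0.89

0.89 bits


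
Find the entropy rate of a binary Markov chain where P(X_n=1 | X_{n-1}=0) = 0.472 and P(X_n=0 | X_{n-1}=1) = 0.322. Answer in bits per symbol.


Stationary distribution: pi_0 = p10/(p01+p10) = 0.4055, pi_1 = 0.5945. Entropy rate H' = pi_0*H(p01) + pi_1*H(p10) = 0.4055*0.9977 + 0.5945*0.9065 = 0.9435

0.9435 bits/symbol


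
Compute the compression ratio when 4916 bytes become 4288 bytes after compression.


Ratio = original / compressed = 4916 / 4288 = 1.1465

1.1465


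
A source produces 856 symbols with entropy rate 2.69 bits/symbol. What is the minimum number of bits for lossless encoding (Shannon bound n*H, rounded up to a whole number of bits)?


Minimum bits >= n * H = 856 * 2.69 = 2302.64, rounded up to a whole number of bits = 2303

2303 bits


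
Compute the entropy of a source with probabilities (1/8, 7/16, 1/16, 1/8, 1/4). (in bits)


H = -sum(p_i * log2(p_i)). Terms: -(1/8)*log2(1/8) = 0.375000; -(7/16)*log2(7/16) = 0.521782; -(1/16)*log2(1/16) = 0.250000; -(1/8)*log2(1/8) = 0.375000; -(1/4)*log2(1/4) = 0.500000. H = 0.375000 + 0.521782 + 0.250000 + 0.375000 + 0.500000 = 2.0218

2.0218 bits


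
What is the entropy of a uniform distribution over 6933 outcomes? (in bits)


H = log2(n) = log2(6933) = 12.7593

12.7593 bits


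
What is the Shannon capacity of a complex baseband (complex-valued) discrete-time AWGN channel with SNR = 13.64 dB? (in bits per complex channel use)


SNR_linear = 10^(13.64/10) = 23.1206; C = log2(1 + SNR_linear) = log2(1 + 23.1206) = 4.5922

4.5922 bits/channel use


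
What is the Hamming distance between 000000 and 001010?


Count differing positions: . . ^ . ^ . = 2 differences

2


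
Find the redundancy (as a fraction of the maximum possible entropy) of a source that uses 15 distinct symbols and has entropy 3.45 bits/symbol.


H_max = log2(K) = log2(15) = 3.9069 bits/symbol. Redundancy = 1 - H/H_max = 1 - 3.45/3.9069 = 1 - 0.8831 = 0.1169

0.1169


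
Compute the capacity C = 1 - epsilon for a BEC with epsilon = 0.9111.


C = 1 - epsilon = 1 - 0.9111 = 0.0889

0.0889 bits


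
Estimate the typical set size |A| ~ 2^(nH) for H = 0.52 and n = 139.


log2|A_typical| = nH = 139 * 0.52 = 72.28, so |A_typical| ~ 2^72.28 = 5.734e+21

5.734e+21


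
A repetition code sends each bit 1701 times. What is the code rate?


Rate = k/n = 1/1701

1/1701


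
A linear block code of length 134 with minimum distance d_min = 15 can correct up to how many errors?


Correction capability = floor((d-1)/2) = floor((15-1)/2) = 7

7 errors


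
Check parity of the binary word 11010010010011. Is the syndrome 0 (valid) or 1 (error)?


Syndrome = XOR of all bits = 1 XOR 1 XOR 0 XOR 1 XOR 0 XOR 0 XOR 1 XOR 0 XOR 0 XOR 1 XOR 0 XOR 0 XOR 1 XOR 1 = 1

1


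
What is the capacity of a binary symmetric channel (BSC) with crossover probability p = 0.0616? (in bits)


H(p) = -p*log2(p) - (1-p)*log2(1-p) = -0.0616*log2(0.0616) - 0.9384*log2(0.9384) = 0.247689 + 0.086075 = 0.3338. C = 1 - H(p) = 1 - 0.3338 = 0.6662

0.6662 bits


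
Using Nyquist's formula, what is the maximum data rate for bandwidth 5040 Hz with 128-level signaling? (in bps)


Rate = 2 * B * log2(M) = 2 * 5040 * 7.0 = 70560.0

70560.0 bps


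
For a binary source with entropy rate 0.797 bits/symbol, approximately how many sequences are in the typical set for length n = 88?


log2|A_typical| = nH = 88 * 0.797 = 70.136, so |A_typical| ~ 2^70.136 = 1.297e+21

1.297e+21


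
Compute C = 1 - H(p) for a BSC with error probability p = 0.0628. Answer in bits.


H(p) = -p*log2(p) - (1-p)*log2(1-p) = -0.0628*log2(0.0628) - 0.9372*log2(0.9372) = 0.250766 + 0.087695 = 0.3385. C = 1 - H(p) = 1 - 0.3385 = 0.6615

0.6615 bits


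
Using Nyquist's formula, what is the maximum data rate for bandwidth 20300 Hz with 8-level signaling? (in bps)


Rate = 2 * B * log2(M) = 2 * 20300 * 3.0 = 121800.0

121800.0 bps


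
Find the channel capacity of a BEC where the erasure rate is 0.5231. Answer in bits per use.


C = 1 - epsilon = 1 - 0.5231 = 0.4769

0.4769 bits


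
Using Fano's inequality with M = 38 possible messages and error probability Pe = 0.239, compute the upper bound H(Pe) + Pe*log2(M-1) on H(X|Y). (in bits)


H(Pe) = -Pe*log2(Pe) - (1-Pe)*log2(1-Pe) = -0.239*log2(0.239) - 0.761*log2(0.761) = 0.493515 + 0.299858 = 0.7934. Pe*log2(M-1) = 0.239*log2(37) = 1.245059. Bound = H(Pe) + Pe*log2(M-1) = 0.493515 + 0.299858 + 1.245059 = 2.0384

2.0384 bits


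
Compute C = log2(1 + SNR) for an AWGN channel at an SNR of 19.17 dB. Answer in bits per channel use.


SNR_linear = 10^(19.17/10) = 82.6038; C = log2(1 + SNR_linear) = log2(1 + 82.6038) = 6.3855

6.3855 bits/channel use


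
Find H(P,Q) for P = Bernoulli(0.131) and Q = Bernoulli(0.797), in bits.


H(P,Q) = -p*log2(q) - (1-p)*log2(1-q). -0.131*log2(0.797) = 0.042883; -0.869*log2(0.203) = 1.999090. H(P,Q) = 0.042883 + 1.999090 = 2.042

2.042 bits


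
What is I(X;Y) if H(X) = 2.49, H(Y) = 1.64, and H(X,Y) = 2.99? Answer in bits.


I(X;Y) = H(X) + H(Y) - H(X,Y) = 2.49 + 1.64 - 2.99 = 1.14

1.14 bits


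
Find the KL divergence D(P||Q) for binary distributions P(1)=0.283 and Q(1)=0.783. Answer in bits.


KL = p*log2(p/q) + (1-p)*log2((1-p)/(1-q)) = 0.283*log2(0.283/0.783) + 0.717*log2(0.717/0.217) = 0.8208

0.8208 bits


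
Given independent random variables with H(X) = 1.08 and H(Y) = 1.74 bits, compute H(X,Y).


For independent variables, H(X,Y) = H(X) + H(Y) = 1.08 + 1.74 = 2.82

2.82 bits


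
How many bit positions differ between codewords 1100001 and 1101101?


Count differing positions: . . . ^ ^ . . = 2 differences

2


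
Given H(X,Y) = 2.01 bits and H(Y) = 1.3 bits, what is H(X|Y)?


H(X|Y) = H(X,Y) - H(Y) = 2.01 - 1.3 = 0.71

0.71 bits


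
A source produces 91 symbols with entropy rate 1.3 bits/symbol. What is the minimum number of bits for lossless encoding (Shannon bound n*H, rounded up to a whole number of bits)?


Minimum bits >= n * H = 91 * 1.3 = 118.3, rounded up to a whole number of bits = 119

119 bits


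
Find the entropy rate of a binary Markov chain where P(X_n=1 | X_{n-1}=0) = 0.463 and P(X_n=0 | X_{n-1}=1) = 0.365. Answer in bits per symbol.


Stationary distribution: pi_0 = p10/(p01+p10) = 0.4408, pi_1 = 0.5592. Entropy rate H' = pi_0*H(p01) + pi_1*H(p10) = 0.4408*0.996 + 0.5592*0.9468 = 0.9685

0.9685 bits/symbol


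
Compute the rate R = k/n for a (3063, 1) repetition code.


Rate = k/n = 1/3063

1/3063


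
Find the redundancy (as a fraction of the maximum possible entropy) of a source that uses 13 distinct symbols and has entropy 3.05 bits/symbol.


H_max = log2(K) = log2(13) = 3.7004 bits/symbol. Redundancy = 1 - H/H_max = 1 - 3.05/3.7004 = 1 - 0.8242 = 0.1758

0.1758


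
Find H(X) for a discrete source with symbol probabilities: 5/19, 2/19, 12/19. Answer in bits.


H = -sum(p_i * log2(p_i)). Terms: -(5/19)*log2(5/19) = 0.506842; -(2/19)*log2(2/19) = 0.341887; -(12/19)*log2(12/19) = 0.418715. H = 0.506842 + 0.341887 + 0.418715 = 1.2674

1.2674 bits


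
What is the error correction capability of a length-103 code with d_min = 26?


Correction capability = floor((d-1)/2) = floor((26-1)/2) = 12

12 errors


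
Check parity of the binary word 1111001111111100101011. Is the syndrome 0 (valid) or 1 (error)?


Syndrome = XOR of all bits = 1 XOR 1 XOR 1 XOR 1 XOR 0 XOR 0 XOR 1 XOR 1 XOR 1 XOR 1 XOR 1 XOR 1 XOR 1 XOR 1 XOR 0 XOR 0 XOR 1 XOR 0 XOR 1 XOR 0 XOR 1 XOR 1 = 0

0


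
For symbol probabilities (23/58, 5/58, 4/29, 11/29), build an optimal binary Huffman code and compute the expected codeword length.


Huffman construction (repeatedly merge the two least-probable nodes; each merge adds 1 bit to every symbol beneath it): 5/58 + 4/29 = 13/58; 13/58 + 11/29 = 35/58; 23/58 + 35/58 = 1. Resulting codeword lengths (in the order the probabilities were given): (1, 3, 3, 2). L_avg = sum(p_i * l_i) = 23/58*1 + 5/58*3 + 4/29*3 + 11/29*2 = 53/29 = 1.8276

1.8276 bits


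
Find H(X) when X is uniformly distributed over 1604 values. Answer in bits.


H = log2(n) = log2(1604) = 10.6475

10.6475 bits


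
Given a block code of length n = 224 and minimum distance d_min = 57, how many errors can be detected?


Detection capability = d_min - 1 = 57 - 1 = 56

56 errors
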